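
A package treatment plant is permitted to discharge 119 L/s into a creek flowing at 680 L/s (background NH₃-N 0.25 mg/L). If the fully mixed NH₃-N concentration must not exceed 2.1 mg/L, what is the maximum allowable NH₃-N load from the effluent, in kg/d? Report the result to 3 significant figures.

Mass balance at the limit: 680.0·0.2500 + 119.0·Cₑ = 799.0·2.1 → Cₑ = 12.67 mg/L.
119.0 L/s = 0.1190 m³/s. Load = 0.1190 m³/s × 12.67 g/m³ × 86 400 s/d = 130.3 kg/d.

130 kg/d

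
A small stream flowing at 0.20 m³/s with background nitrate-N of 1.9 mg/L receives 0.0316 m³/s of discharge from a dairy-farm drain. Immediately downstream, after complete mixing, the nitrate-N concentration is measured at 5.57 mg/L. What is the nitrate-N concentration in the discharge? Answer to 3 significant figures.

28.8 mg/L

Mass balance: 0.2000·1.900 + 0.03160·Cₑ = 0.2316·5.570
→ Cₑ = (0.2316·5.570 − 0.2000·1.900) / 0.03160 = 28.80 mg/L.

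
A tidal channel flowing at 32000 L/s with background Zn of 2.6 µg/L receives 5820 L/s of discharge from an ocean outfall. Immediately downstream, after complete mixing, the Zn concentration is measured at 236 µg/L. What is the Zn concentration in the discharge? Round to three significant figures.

Mass balance: 32000·2.600 + 5820·Cₑ = 37820·236.0
→ Cₑ = (37820·236.0 − 32000·2.600) / 5820 = 1519 µg/L.

1520 µg/L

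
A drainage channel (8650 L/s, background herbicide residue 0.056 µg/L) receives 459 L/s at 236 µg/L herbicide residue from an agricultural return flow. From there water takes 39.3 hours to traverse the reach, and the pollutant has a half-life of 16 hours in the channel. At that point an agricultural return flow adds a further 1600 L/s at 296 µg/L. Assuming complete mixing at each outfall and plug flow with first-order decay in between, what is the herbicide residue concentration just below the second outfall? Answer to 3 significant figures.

Flow-weighted average: C = (8650·0.05600 + 459.0·236.0) / 9109 = 108800/9109 = 11.95 µg/L; combined flow 9109 L/s.
Half-life 16 h → k = ln 2 / 16 = 0.04332 h⁻¹ = 1.040 d⁻¹.
Decay over the reach: 11.95·exp(−kt) = 11.95·0.1822 = 2.177 µg/L.
Second outfall: C = (9109·2.177 + 1600·296.0)/10710 = 46.08 µg/L.

46.1 µg/L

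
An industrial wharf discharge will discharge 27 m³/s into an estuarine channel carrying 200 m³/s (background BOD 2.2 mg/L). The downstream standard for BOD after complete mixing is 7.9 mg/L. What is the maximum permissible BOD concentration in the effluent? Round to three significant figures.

At the limit, (Qr·Cr + Qe·Cₑ)/(Qr + Qe) = 7.9:
Cₑ = (227.0·7.9 − 200.0·2.200) / 27.00 = 50.12 mg/L.

50.1 mg/L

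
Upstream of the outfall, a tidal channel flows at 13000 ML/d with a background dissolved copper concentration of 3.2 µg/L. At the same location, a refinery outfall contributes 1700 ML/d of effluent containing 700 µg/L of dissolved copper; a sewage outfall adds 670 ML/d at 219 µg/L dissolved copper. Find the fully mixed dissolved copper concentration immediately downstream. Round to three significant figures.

89.7 µg/L

Mixed concentration C = ΣQC/ΣQ = (13000·3.200 + 1700·700.0 + 670.0·219.0) / 15370 = 1378000/15370 = 89.68 µg/L.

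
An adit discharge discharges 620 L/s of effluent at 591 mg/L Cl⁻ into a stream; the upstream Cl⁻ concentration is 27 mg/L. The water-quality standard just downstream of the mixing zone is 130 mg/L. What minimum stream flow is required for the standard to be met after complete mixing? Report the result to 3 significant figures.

Set C_mix = 130: (Q·27.00 + 620.0·591.0) / (Q + 620.0) = 130
→ Q = 620.0·(591.0 − 130)/(130 − 27.00) = 2775 L/s.

2770 L/s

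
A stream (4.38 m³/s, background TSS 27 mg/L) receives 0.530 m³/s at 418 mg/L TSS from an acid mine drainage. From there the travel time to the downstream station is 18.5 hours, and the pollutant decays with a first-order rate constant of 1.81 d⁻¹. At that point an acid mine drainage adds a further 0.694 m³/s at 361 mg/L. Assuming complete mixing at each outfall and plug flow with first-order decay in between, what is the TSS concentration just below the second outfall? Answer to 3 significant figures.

Mixed concentration C = ΣQC/ΣQ = (4.380·27.00 + 0.5300·418.0) / 4.910 = 339.8/4.910 = 69.21 mg/L; combined flow 4.910 m³/s.
Decay over the reach: 69.21·exp(−kt) = 69.21·0.2478 = 17.15 mg/L.
At the second outfall, C = (4.910·17.15 + 0.6940·361.0) / (4.910 + 0.6940) = 59.73 mg/L.

59.7 mg/L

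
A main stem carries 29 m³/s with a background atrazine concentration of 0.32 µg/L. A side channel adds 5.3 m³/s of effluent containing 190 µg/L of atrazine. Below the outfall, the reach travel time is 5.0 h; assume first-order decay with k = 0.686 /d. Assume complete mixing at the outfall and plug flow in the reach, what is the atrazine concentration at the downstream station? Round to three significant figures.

25.7 µg/L

Flow-weighted average: C = (29.00·0.3200 + 5.300·190.0) / 34.30 = 1016/34.30 = 29.63 µg/L.
Decay over the reach: 29.63·exp(−kt) = 29.63·0.8668 = 25.68 µg/L.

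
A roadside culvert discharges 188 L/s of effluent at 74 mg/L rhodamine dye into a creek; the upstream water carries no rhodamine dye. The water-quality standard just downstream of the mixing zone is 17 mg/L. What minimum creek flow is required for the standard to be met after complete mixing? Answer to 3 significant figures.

Set C_mix = 17: (Q·0 + 188.0·74.00) / (Q + 188.0) = 17
→ Q = 188.0·(74.00 − 17)/(17 − 0) = 630.4 L/s.

630 L/s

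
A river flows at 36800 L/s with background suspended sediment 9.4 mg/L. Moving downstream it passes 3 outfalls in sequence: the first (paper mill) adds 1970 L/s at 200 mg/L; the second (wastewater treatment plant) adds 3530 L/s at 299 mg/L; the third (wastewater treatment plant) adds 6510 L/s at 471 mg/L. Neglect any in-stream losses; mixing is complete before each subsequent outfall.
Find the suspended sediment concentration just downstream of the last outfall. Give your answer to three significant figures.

After outfall 1: Q = 36800 + 1970 = 38770 L/s; C = (36800·9.400 + 1970·200.0)/38770 = 19.08 mg/L.
After outfall 2: Q = 38770 + 3530 = 42300 L/s; C = (38770·19.08 + 3530·299.0)/42300 = 42.44 mg/L.
After outfall 3: Q = 42300 + 6510 = 48810 L/s; C = (42300·42.44 + 6510·471.0)/48810 = 99.60 mg/L.

99.6 mg/L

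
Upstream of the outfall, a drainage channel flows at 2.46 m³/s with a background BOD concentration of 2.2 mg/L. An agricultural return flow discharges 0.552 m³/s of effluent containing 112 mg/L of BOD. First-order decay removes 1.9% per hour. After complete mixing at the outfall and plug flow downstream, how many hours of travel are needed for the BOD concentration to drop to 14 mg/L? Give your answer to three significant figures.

24.3 h

After mixing, C = (2.460·2.200 + 0.5520·112.0) / 3.012 = 67.24/3.012 = 22.32 mg/L.
1.9%/h lost → k = −ln(1 − 0.019) = 0.01918 h⁻¹.
22.32·exp(−k·t) = 14 → t = ln(22.32/14)/k = 87560 s = 24.32 h.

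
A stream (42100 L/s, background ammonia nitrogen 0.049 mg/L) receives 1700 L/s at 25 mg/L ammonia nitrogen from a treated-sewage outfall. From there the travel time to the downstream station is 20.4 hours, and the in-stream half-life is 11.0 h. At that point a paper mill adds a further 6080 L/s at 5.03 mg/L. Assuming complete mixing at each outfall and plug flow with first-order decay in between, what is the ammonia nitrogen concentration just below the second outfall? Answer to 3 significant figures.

0.860 mg/L

After mixing, C = (42100·0.04900 + 1700·25.00) / 43800 = 44560/43800 = 1.017 mg/L; combined flow 43800 L/s.
Half-life 11.0 h → k = ln 2 / 11.0 = 0.06301 h⁻¹ = 1.512 d⁻¹.
Applying C = C₀e^(−kt): 1.017 × 0.2765 = 0.2813 mg/L.
Second outfall: C = (43800·0.2813 + 6080·5.030)/49880 = 0.8602 mg/L.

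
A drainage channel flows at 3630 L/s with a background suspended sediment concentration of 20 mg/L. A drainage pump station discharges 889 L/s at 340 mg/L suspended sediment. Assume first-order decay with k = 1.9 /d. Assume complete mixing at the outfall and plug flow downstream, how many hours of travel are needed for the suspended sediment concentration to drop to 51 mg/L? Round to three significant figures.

Mass balance: C = (3630·20.00 + 889.0·340.0) / 4519 = 374900/4519 = 82.95 mg/L.
82.95·exp(−k·t) = 51 → t = ln(82.95/51)/k = 22120 s = 6.144 h.

6.14 h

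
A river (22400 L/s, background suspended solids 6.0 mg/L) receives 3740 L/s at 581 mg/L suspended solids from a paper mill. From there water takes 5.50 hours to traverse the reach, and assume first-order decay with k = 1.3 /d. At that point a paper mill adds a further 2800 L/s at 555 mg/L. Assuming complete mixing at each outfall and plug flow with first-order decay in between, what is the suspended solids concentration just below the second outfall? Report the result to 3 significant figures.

113 mg/L

Flow-weighted average: C = (22400·6.000 + 3740·581.0) / 26140 = 2307000/26140 = 88.27 mg/L; combined flow 26140 L/s.
Applying C = C₀e^(−kt): 88.27 × 0.7424 = 65.53 mg/L.
At the second outfall, C = (26140·65.53 + 2800·555.0) / (26140 + 2800) = 112.9 mg/L.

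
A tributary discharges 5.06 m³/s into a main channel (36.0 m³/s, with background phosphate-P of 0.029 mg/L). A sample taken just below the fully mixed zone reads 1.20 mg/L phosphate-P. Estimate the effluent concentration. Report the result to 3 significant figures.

Mass balance: 36.00·0.02900 + 5.060·Cₑ = 41.06·1.200
→ Cₑ = (41.06·1.200 − 36.00·0.02900) / 5.060 = 9.531 mg/L.

9.53 mg/L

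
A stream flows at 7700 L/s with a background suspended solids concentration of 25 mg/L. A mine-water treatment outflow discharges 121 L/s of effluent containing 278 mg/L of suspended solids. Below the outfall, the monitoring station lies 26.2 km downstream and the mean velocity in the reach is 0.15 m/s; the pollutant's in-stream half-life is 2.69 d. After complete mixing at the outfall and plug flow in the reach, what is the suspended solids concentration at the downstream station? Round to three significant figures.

Mass balance: C = (7700·25.00 + 121.0·278.0) / 7821 = 226100/7821 = 28.91 mg/L.
Travel time t = 26.2·1000 / 0.15 = 174700 s = 48.52 h.
Half-life 2.69 d → k = ln 2 / 2.69 = 0.2577 d⁻¹.
After decay, C = 28.91 × e^(−kt) = 28.91 × 0.5940 = 17.17 mg/L.

17.2 mg/L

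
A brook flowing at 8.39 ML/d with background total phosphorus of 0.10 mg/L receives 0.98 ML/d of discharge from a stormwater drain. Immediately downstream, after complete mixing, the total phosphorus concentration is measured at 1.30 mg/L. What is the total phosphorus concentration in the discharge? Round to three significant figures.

Mass balance: 8.390·0.1000 + 0.9800·Cₑ = 9.370·1.300
→ Cₑ = (9.370·1.300 − 8.390·0.1000) / 0.9800 = 11.57 mg/L.

11.6 mg/L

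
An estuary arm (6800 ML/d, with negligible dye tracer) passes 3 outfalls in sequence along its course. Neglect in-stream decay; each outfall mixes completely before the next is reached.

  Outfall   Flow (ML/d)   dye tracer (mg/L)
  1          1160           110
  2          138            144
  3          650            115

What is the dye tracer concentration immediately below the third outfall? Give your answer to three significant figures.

Outfall 1: combined Q = 7960 ML/d; C = (6800·0 + 1160·110.0)/7960 = 16.03 mg/L.
Outfall 2: combined Q = 8098 ML/d; C = (7960·16.03 + 138.0·144.0)/8098 = 18.21 mg/L.
Outfall 3: combined Q = 8748 ML/d; C = (8098·18.21 + 650.0·115.0)/8748 = 25.40 mg/L.

25.4 mg/L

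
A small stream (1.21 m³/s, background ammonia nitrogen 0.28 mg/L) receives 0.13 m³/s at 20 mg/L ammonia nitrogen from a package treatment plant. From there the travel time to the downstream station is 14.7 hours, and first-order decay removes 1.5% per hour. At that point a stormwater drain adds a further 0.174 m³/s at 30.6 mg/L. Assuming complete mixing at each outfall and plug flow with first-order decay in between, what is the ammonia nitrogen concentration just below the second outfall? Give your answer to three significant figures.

Flow-weighted average: C = (1.210·0.2800 + 0.1300·20.00) / 1.340 = 2.939/1.340 = 2.193 mg/L; combined flow 1.340 m³/s.
1.5%/h lost → k = −ln(1 − 0.015) = 0.01511 h⁻¹.
After decay, C = 2.193 × e^(−kt) = 2.193 × 0.8008 = 1.756 mg/L.
At the second outfall, C = (1.340·1.756 + 0.1740·30.60) / (1.340 + 0.1740) = 5.071 mg/L.

5.07 mg/L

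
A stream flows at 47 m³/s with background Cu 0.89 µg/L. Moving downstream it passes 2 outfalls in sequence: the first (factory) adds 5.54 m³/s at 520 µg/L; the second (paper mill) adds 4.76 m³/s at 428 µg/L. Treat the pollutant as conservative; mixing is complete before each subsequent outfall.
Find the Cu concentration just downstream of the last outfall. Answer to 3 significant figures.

After outfall 1: Q = 47.00 + 5.540 = 52.54 m³/s; C = (47.00·0.8900 + 5.540·520.0)/52.54 = 55.63 µg/L.
After outfall 2: Q = 52.54 + 4.760 = 57.30 m³/s; C = (52.54·55.63 + 4.760·428.0)/57.30 = 86.56 µg/L.

86.6 µg/L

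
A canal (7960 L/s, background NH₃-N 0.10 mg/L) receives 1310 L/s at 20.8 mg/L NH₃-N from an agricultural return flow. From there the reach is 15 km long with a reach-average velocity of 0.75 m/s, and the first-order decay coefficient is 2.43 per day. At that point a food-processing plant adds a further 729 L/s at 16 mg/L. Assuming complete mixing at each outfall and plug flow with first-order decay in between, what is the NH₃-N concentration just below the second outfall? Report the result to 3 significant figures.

2.76 mg/L

Mixed concentration C = ΣQC/ΣQ = (7960·0.1000 + 1310·20.80) / 9270 = 28040/9270 = 3.025 mg/L; combined flow 9270 L/s.
Travel time t = 15·1000 / 0.75 = 20000 s = 5.556 h.
After decay, C = 3.025 × e^(−kt) = 3.025 × 0.5698 = 1.724 mg/L.
Second outfall: C = (9270·1.724 + 729.0·16.00)/9999 = 2.765 mg/L.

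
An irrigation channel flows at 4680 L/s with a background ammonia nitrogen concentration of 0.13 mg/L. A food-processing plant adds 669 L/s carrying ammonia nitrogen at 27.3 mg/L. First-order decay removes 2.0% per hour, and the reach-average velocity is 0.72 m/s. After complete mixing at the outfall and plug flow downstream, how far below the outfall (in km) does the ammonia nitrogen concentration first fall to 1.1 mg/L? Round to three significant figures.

150 km

Mass balance: C = (4680·0.1300 + 669.0·27.30) / 5349 = 18870/5349 = 3.528 mg/L.
2.0%/h lost → k = −ln(1 − 0.02) = 0.02020 h⁻¹.
Set 3.528·exp(−k·t) = 1.1 → t = ln(3.528/1.1)/k = 207700 s = 57.69 h.
Distance = v·t = 0.72·207700 = 149500 m = 149.5 km.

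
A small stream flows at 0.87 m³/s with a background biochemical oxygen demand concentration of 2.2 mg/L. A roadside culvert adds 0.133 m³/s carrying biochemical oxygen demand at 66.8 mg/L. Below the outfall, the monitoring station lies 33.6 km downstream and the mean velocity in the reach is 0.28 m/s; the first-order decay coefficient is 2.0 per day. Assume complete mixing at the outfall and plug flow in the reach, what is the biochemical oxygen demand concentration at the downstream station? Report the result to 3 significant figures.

After mixing, C = (0.8700·2.200 + 0.1330·66.80) / 1.003 = 10.80/1.003 = 10.77 mg/L.
Travel time t = 33.6·1000 / 0.28 = 120000 s = 33.33 h.
Applying C = C₀e^(−kt): 10.77 × 0.06218 = 0.6694 mg/L.

0.669 mg/L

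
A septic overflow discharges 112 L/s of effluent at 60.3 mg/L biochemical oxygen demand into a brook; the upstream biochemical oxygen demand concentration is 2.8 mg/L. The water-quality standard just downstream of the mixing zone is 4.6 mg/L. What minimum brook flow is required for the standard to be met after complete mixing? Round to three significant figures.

Set C_mix = 4.6: (Q·2.800 + 112.0·60.30) / (Q + 112.0) = 4.6
→ Q = 112.0·(60.30 − 4.6)/(4.6 − 2.800) = 3466 L/s.

3470 L/s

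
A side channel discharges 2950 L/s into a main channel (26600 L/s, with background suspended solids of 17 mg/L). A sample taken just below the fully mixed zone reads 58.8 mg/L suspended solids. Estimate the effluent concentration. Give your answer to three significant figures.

436 mg/L

Mass balance: 26600·17.00 + 2950·Cₑ = 29550·58.80
→ Cₑ = (29550·58.80 − 26600·17.00) / 2950 = 435.7 mg/L.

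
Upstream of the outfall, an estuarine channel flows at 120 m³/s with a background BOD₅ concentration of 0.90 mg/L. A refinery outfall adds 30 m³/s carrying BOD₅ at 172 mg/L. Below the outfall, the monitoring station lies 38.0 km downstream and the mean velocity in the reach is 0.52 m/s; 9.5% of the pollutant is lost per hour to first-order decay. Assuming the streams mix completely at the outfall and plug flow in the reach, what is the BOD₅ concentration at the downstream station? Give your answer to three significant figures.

Mixed concentration C = ΣQC/ΣQ = (120.0·0.9000 + 30.00·172.0) / 150.0 = 5268/150.0 = 35.12 mg/L.
Travel time t = 38.0·1000 / 0.52 = 73080 s = 20.30 h.
9.5%/h lost → k = −ln(1 − 0.095) = 0.09982 h⁻¹.
Decay over the reach: 35.12·exp(−kt) = 35.12·0.1318 = 4.630 mg/L.

4.63 mg/L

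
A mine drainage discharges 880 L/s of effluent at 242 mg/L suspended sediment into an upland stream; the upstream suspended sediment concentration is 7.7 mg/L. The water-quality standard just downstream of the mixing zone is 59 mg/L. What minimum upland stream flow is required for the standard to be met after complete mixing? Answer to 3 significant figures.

Set C_mix = 59: (Q·7.700 + 880.0·242.0) / (Q + 880.0) = 59
→ Q = 880.0·(242.0 − 59)/(59 − 7.700) = 3139 L/s.

3140 L/s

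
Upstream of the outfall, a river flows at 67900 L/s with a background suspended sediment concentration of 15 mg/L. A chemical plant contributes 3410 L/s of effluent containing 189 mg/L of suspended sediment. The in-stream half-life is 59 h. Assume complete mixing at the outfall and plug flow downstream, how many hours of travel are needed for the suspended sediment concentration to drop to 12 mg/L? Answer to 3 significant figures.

56.6 h

Flow-weighted average: C = (67900·15.00 + 3410·189.0) / 71310 = 1663000/71310 = 23.32 mg/L.
Half-life 59 h → k = ln 2 / 59 = 0.01175 h⁻¹ = 0.2820 d⁻¹.
23.32·exp(−k·t) = 12 → t = ln(23.32/12)/k = 203600 s = 56.56 h.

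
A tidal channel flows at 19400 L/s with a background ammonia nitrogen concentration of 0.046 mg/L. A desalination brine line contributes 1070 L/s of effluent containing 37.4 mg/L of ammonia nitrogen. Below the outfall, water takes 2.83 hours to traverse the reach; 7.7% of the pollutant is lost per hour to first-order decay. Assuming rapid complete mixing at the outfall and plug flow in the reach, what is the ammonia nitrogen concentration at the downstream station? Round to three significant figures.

Mixed concentration C = ΣQC/ΣQ = (19400·0.04600 + 1070·37.40) / 20470 = 40910/20470 = 1.999 mg/L.
7.7%/h lost → k = −ln(1 − 0.077) = 0.08013 h⁻¹.
First-order decay: C = 1.999·exp(−k·t) = 1.999·0.7971 = 1.593 mg/L.

1.59 mg/L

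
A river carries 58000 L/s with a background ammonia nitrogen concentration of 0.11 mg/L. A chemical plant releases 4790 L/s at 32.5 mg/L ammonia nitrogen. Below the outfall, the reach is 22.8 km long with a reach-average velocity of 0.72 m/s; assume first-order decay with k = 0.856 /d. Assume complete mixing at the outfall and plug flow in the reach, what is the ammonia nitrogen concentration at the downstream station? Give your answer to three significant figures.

1.89 mg/L

Mass balance: C = (58000·0.1100 + 4790·32.50) / 62790 = 162100/62790 = 2.581 mg/L.
Travel time t = 22.8·1000 / 0.72 = 31670 s = 8.796 h.
First-order decay: C = 2.581·exp(−k·t) = 2.581·0.7307 = 1.886 mg/L.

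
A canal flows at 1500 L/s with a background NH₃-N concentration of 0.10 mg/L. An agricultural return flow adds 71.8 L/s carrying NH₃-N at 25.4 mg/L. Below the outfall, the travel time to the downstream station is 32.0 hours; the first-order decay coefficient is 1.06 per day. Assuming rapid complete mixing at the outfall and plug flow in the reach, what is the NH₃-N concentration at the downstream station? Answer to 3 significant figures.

Mass balance: C = (1500·0.1000 + 71.80·25.40) / 1572 = 1974/1572 = 1.256 mg/L.
After decay, C = 1.256 × e^(−kt) = 1.256 × 0.2433 = 0.3056 mg/L.

0.306 mg/L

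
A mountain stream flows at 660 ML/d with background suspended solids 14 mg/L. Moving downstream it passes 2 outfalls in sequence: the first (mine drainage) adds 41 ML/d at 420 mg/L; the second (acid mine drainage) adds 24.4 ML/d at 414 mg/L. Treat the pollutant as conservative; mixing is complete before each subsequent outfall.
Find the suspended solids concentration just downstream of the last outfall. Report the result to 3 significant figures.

After outfall 1: Q = 660.0 + 41.00 = 701.0 ML/d; C = (660.0·14.00 + 41.00·420.0)/701.0 = 37.75 mg/L.
After outfall 2: Q = 701.0 + 24.40 = 725.4 ML/d; C = (701.0·37.75 + 24.40·414.0)/725.4 = 50.40 mg/L.

50.4 mg/L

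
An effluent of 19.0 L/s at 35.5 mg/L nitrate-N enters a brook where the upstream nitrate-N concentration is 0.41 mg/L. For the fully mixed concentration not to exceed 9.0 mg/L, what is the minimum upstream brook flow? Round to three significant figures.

58.6 L/s

Set C_mix = 9.0: (Q·0.4100 + 19.00·35.50) / (Q + 19.00) = 9.0
→ Q = 19.00·(35.50 − 9.0)/(9.0 − 0.4100) = 58.61 L/s.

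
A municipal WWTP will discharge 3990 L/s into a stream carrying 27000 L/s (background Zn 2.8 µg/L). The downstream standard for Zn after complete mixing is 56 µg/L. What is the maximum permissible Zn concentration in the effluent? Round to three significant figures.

At the limit, (Qr·Cr + Qe·Cₑ)/(Qr + Qe) = 56:
Cₑ = (30990·56 − 27000·2.800) / 3990 = 416.0 µg/L.

416 µg/L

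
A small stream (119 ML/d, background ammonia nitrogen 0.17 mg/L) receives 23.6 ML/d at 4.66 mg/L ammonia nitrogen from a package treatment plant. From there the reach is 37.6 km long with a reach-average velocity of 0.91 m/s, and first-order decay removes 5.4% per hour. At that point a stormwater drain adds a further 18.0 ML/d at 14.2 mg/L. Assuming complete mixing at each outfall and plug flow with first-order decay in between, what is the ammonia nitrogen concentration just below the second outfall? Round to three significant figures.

2.02 mg/L

Mass balance: C = (119.0·0.1700 + 23.60·4.660) / 142.6 = 130.2/142.6 = 0.9131 mg/L; combined flow 142.6 ML/d.
Travel time t = 37.6·1000 / 0.91 = 41320 s = 11.48 h.
5.4%/h lost → k = −ln(1 − 0.054) = 0.05551 h⁻¹.
After decay, C = 0.9131 × e^(−kt) = 0.9131 × 0.5288 = 0.4828 mg/L.
Second outfall: C = (142.6·0.4828 + 18.00·14.20)/160.6 = 2.020 mg/L.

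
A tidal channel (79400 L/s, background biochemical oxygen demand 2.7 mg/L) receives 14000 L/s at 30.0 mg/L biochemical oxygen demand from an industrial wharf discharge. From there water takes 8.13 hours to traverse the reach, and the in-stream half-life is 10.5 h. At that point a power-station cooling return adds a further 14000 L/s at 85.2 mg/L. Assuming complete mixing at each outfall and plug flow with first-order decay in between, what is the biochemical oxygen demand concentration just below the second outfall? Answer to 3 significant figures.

14.6 mg/L

Mixed concentration C = ΣQC/ΣQ = (79400·2.700 + 14000·30.00) / 93400 = 634400/93400 = 6.792 mg/L; combined flow 93400 L/s.
Half-life 10.5 h → k = ln 2 / 10.5 = 0.06601 h⁻¹ = 1.584 d⁻¹.
After decay, C = 6.792 × e^(−kt) = 6.792 × 0.5847 = 3.971 mg/L.
At the second outfall, C = (93400·3.971 + 14000·85.20) / (93400 + 14000) = 14.56 mg/L.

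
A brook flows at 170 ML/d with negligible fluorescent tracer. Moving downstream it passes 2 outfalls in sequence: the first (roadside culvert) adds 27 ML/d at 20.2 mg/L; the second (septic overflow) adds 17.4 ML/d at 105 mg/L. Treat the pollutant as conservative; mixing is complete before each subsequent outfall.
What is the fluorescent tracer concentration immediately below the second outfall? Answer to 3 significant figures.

11.1 mg/L

After outfall 1: Q = 170.0 + 27.00 = 197.0 ML/d; C = (170.0·0 + 27.00·20.20)/197.0 = 2.769 mg/L.
After outfall 2: Q = 197.0 + 17.40 = 214.4 ML/d; C = (197.0·2.769 + 17.40·105.0)/214.4 = 11.07 mg/L.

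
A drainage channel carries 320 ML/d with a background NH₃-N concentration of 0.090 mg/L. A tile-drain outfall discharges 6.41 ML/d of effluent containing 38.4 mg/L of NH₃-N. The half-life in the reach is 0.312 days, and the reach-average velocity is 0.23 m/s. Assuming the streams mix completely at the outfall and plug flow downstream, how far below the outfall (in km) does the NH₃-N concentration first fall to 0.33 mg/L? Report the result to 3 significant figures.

8.38 km

Conservation of mass: C = (320.0·0.09000 + 6.410·38.40) / 326.4 = 274.9/326.4 = 0.8423 mg/L.
Half-life 0.312 d → k = ln 2 / 0.312 = 2.222 d⁻¹.
Set 0.8423·exp(−k·t) = 0.33 → t = ln(0.8423/0.33)/k = 36440 s = 10.12 h.
Distance = v·t = 0.23·36440 = 8382 m = 8.382 km.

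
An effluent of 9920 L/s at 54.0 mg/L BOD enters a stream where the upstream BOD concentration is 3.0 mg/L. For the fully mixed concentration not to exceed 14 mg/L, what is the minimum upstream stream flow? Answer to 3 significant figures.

36100 L/s

Set C_mix = 14: (Q·3.000 + 9920·54.00) / (Q + 9920) = 14
→ Q = 9920·(54.00 − 14)/(14 − 3.000) = 36070 L/s.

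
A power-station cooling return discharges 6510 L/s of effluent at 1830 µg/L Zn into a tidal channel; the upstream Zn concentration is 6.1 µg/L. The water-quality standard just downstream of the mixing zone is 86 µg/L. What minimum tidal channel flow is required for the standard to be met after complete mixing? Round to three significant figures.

Set C_mix = 86: (Q·6.100 + 6510·1830) / (Q + 6510) = 86
→ Q = 6510·(1830 − 86)/(86 − 6.100) = 142100 L/s.

142000 L/s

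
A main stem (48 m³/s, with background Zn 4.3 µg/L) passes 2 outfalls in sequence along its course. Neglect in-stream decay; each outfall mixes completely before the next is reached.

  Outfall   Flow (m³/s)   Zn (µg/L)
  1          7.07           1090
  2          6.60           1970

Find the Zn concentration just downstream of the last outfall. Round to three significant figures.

Below outfall 1: Q → 55.07 m³/s, C = (48.00·4.300 + 7.070·1090)/55.07 = 143.7 µg/L.
Below outfall 2: Q → 61.67 m³/s, C = (55.07·143.7 + 6.600·1970)/61.67 = 339.1 µg/L.

339 µg/L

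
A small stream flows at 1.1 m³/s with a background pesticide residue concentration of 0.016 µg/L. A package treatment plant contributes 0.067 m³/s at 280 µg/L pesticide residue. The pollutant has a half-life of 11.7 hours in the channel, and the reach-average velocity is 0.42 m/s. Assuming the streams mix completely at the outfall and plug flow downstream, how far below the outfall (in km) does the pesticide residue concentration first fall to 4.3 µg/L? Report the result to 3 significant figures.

33.7 km

Mixed concentration C = ΣQC/ΣQ = (1.100·0.01600 + 0.06700·280.0) / 1.167 = 18.78/1.167 = 16.09 µg/L.
Half-life 11.7 h → k = ln 2 / 11.7 = 0.05924 h⁻¹ = 1.422 d⁻¹.
Set 16.09·exp(−k·t) = 4.3 → t = ln(16.09/4.3)/k = 80190 s = 22.27 h.
Distance = v·t = 0.42·80190 = 33680 m = 33.68 km.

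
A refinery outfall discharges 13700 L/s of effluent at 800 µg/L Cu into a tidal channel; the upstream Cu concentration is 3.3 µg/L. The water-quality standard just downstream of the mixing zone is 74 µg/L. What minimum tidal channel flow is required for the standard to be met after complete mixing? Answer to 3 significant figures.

Set C_mix = 74: (Q·3.300 + 13700·800.0) / (Q + 13700) = 74
→ Q = 13700·(800.0 − 74)/(74 − 3.300) = 140700 L/s.

141000 L/s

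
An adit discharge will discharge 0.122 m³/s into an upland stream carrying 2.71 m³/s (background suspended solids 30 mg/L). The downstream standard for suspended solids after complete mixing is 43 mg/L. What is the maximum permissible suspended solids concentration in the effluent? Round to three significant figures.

332 mg/L

At the limit, (Qr·Cr + Qe·Cₑ)/(Qr + Qe) = 43:
Cₑ = (2.832·43 − 2.710·30.00) / 0.1220 = 331.8 mg/L.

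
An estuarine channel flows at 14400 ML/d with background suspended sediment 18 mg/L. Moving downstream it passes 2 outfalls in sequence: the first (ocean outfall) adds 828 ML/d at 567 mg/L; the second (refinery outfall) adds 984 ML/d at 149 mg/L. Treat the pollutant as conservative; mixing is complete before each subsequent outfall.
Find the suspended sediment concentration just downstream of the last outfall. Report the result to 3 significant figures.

After outfall 1: Q = 14400 + 828.0 = 15230 ML/d; C = (14400·18.00 + 828.0·567.0)/15230 = 47.85 mg/L.
After outfall 2: Q = 15230 + 984.0 = 16210 ML/d; C = (15230·47.85 + 984.0·149.0)/16210 = 53.99 mg/L.

54.0 mg/L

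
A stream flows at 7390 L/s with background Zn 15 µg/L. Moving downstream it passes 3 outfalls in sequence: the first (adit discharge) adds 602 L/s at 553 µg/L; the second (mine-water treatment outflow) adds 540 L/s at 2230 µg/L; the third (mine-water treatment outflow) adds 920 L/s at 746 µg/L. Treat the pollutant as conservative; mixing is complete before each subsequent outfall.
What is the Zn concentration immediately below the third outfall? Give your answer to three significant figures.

After outfall 1: Q = 7390 + 602.0 = 7992 L/s; C = (7390·15.00 + 602.0·553.0)/7992 = 55.53 µg/L.
After outfall 2: Q = 7992 + 540.0 = 8532 L/s; C = (7992·55.53 + 540.0·2230)/8532 = 193.2 µg/L.
After outfall 3: Q = 8532 + 920.0 = 9452 L/s; C = (8532·193.2 + 920.0·746.0)/9452 = 247.0 µg/L.

247 µg/L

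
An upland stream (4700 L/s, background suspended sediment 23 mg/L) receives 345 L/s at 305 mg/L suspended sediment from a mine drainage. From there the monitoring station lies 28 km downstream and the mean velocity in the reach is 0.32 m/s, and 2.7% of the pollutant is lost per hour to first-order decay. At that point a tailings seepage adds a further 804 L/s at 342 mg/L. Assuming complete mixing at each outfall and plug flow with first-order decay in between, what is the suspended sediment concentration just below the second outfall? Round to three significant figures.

Mixed concentration C = ΣQC/ΣQ = (4700·23.00 + 345.0·305.0) / 5045 = 213300/5045 = 42.28 mg/L; combined flow 5045 L/s.
Travel time t = 28·1000 / 0.32 = 87500 s = 24.31 h.
2.7%/h lost → k = −ln(1 − 0.027) = 0.02737 h⁻¹.
Decay over the reach: 42.28·exp(−kt) = 42.28·0.5141 = 21.74 mg/L.
At the second outfall, C = (5045·21.74 + 804.0·342.0) / (5045 + 804.0) = 65.76 mg/L.

65.8 mg/L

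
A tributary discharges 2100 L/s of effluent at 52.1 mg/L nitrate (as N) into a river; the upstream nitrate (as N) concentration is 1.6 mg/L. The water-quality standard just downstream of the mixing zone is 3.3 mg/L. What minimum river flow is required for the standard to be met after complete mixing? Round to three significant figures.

Set C_mix = 3.3: (Q·1.600 + 2100·52.10) / (Q + 2100) = 3.3
→ Q = 2100·(52.10 − 3.3)/(3.3 − 1.600) = 60280 L/s.

60300 L/s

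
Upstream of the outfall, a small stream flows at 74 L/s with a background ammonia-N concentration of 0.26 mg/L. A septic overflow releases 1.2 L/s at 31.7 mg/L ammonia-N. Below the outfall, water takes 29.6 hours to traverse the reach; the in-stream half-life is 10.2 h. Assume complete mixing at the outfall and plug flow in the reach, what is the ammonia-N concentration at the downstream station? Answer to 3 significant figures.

0.102 mg/L

After mixing, C = (74.00·0.2600 + 1.200·31.70) / 75.20 = 57.28/75.20 = 0.7617 mg/L.
Half-life 10.2 h → k = ln 2 / 10.2 = 0.06796 h⁻¹ = 1.631 d⁻¹.
Applying C = C₀e^(−kt): 0.7617 × 0.1338 = 0.1019 mg/L.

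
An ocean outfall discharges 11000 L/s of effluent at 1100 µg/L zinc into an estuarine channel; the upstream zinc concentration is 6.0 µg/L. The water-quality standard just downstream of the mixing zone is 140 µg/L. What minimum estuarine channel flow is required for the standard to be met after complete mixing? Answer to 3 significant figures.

78800 L/s

Set C_mix = 140: (Q·6.000 + 11000·1100) / (Q + 11000) = 140
→ Q = 11000·(1100 − 140)/(140 − 6.000) = 78810 L/s.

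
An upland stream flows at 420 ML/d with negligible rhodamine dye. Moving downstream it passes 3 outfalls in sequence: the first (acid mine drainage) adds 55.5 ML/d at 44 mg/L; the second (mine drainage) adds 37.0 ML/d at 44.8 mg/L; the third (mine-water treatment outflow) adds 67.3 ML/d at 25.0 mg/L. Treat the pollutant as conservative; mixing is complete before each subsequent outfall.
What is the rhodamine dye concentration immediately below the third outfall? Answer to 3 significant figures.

9.97 mg/L

Below outfall 1: Q → 475.5 ML/d, C = (420.0·0 + 55.50·44.00)/475.5 = 5.136 mg/L.
Below outfall 2: Q → 512.5 ML/d, C = (475.5·5.136 + 37.00·44.80)/512.5 = 7.999 mg/L.
Below outfall 3: Q → 579.8 ML/d, C = (512.5·7.999 + 67.30·25.00)/579.8 = 9.973 mg/L.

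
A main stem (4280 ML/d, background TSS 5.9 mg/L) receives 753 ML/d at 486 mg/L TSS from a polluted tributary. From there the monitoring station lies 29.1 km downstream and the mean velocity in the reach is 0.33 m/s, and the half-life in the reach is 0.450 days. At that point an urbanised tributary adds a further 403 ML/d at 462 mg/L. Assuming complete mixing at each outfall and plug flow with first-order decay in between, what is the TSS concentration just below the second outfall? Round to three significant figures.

Mixed concentration C = ΣQC/ΣQ = (4280·5.900 + 753.0·486.0) / 5033 = 391200/5033 = 77.73 mg/L; combined flow 5033 ML/d.
Travel time t = 29.1·1000 / 0.33 = 88180 s = 24.49 h.
Half-life 0.450 d → k = ln 2 / 0.450 = 1.540 d⁻¹.
After decay, C = 77.73 × e^(−kt) = 77.73 × 0.2076 = 16.14 mg/L.
At the second outfall, C = (5033·16.14 + 403.0·462.0) / (5033 + 403.0) = 49.19 mg/L.

49.2 mg/L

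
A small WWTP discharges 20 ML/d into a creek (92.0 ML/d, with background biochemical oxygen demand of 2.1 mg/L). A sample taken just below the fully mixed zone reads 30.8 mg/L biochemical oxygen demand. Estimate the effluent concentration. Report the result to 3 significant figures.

163 mg/L

Mass balance: 92.00·2.100 + 20.00·Cₑ = 112.0·30.80
→ Cₑ = (112.0·30.80 − 92.00·2.100) / 20.00 = 162.8 mg/L.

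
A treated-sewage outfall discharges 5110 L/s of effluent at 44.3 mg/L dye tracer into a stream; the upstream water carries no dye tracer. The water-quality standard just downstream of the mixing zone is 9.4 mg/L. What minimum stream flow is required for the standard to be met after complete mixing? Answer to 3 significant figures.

19000 L/s

Set C_mix = 9.4: (Q·0 + 5110·44.30) / (Q + 5110) = 9.4
→ Q = 5110·(44.30 − 9.4)/(9.4 − 0) = 18970 L/s.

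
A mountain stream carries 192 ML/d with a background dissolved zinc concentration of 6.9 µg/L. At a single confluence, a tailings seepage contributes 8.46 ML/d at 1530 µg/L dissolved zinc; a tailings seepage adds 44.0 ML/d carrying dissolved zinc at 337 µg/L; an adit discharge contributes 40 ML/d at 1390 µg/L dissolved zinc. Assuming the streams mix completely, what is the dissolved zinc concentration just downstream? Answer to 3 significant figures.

Conservation of mass: C = (192.0·6.900 + 8.460·1530 + 44.00·337.0 + 40.00·1390) / 284.5 = 84700/284.5 = 297.7 µg/L.

298 µg/L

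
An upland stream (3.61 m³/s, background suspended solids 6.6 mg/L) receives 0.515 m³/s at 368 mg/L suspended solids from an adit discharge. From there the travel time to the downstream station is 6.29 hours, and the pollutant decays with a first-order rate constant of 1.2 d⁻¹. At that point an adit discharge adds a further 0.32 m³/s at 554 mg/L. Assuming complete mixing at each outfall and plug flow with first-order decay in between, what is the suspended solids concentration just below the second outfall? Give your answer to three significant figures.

74.9 mg/L

Mass balance: C = (3.610·6.600 + 0.5150·368.0) / 4.125 = 213.3/4.125 = 51.72 mg/L; combined flow 4.125 m³/s.
First-order decay: C = 51.72·exp(−k·t) = 51.72·0.7302 = 37.76 mg/L.
Second outfall: C = (4.125·37.76 + 0.3200·554.0)/4.445 = 74.93 mg/L.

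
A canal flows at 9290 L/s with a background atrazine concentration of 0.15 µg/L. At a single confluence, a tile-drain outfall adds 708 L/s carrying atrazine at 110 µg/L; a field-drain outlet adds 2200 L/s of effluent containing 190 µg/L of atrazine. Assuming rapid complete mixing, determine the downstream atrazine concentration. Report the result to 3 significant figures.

40.8 µg/L

After mixing, C = (9290·0.1500 + 708.0·110.0 + 2200·190.0) / 12200 = 497300/12200 = 40.77 µg/L.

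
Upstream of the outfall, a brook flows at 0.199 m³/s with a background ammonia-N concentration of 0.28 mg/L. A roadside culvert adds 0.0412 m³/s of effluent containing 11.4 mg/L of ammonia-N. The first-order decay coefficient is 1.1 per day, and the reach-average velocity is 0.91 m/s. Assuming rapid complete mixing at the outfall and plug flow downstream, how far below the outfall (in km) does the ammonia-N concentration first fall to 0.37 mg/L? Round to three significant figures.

Flow-weighted average: C = (0.1990·0.2800 + 0.04120·11.40) / 0.2402 = 0.5254/0.2402 = 2.187 mg/L.
Set 2.187·exp(−k·t) = 0.37 → t = ln(2.187/0.37)/k = 139600 s = 38.77 h.
Distance = v·t = 0.91·139600 = 127000 m = 127.0 km.

127 km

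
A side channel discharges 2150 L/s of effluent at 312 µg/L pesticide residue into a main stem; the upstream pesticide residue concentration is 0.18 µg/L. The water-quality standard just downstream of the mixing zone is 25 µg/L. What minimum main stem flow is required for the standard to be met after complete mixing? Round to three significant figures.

24900 L/s

Set C_mix = 25: (Q·0.1800 + 2150·312.0) / (Q + 2150) = 25
→ Q = 2150·(312.0 − 25)/(25 − 0.1800) = 24860 L/s.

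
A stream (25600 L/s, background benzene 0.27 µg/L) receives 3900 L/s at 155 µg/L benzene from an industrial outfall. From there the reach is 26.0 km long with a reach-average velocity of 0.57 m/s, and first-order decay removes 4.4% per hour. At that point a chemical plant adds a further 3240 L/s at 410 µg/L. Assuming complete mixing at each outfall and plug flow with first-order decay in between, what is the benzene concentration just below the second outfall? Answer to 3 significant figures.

Conservation of mass: C = (25600·0.2700 + 3900·155.0) / 29500 = 611400/29500 = 20.73 µg/L; combined flow 29500 L/s.
Travel time t = 26.0·1000 / 0.57 = 45610 s = 12.67 h.
4.4%/h lost → k = −ln(1 − 0.044) = 0.04500 h⁻¹.
Decay over the reach: 20.73·exp(−kt) = 20.73·0.5654 = 11.72 µg/L.
At the second outfall, C = (29500·11.72 + 3240·410.0) / (29500 + 3240) = 51.13 µg/L.

51.1 µg/L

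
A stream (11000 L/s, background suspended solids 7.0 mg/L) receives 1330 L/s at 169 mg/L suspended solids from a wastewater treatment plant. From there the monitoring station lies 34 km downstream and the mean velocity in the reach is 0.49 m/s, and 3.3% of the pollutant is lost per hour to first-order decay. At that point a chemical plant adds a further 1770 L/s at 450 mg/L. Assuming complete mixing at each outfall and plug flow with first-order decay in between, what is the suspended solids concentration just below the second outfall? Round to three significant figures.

Mass balance: C = (11000·7.000 + 1330·169.0) / 12330 = 301800/12330 = 24.47 mg/L; combined flow 12330 L/s.
Travel time t = 34·1000 / 0.49 = 69390 s = 19.27 h.
3.3%/h lost → k = −ln(1 − 0.033) = 0.03356 h⁻¹.
Decay over the reach: 24.47·exp(−kt) = 24.47·0.5237 = 12.82 mg/L.
At the second outfall, C = (12330·12.82 + 1770·450.0) / (12330 + 1770) = 67.70 mg/L.

67.7 mg/L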